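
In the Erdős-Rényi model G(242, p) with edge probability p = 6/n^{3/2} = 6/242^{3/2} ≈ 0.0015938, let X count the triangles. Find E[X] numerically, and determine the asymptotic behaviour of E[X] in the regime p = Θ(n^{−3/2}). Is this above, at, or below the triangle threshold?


Number of potential triangles: C(242, 3) = 2332880.
Each occurs with probability p³ ≈ (0.0015938)³ ≈ 4.0484111e-09.
By linearity: E[X] = C(242, 3)·p³ ≈ 2332880 · 4.0484111e-09 ≈ 0.00944.
Since α = 3/2 > 1, p = c/n^{3/2} = o(1/n) is below the triangle threshold p ~ 1/n. Asymptotically E[X] ~ (c³/6)·n^{3(1−α)} = (6³/6)·n^{-1.5} → 0, so by Markov's inequality G has no triangles w.h.p.

E[X] ≈ 0.00944; in regime p = Θ(1/n^{3/2}) E[X] tends to 0 (below the triangle threshold p ~ 1/n).


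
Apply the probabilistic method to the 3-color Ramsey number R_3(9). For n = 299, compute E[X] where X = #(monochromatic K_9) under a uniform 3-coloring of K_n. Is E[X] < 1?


E[X] = C(299, 9) · 3^{1 − 36} = 46610674441390059 · 3^{−35} = 46610674441390059/50031545098999707.
As a reduced fraction: E[X] = 15536891480463353/16677181699666569 ≈ 0.9316257.
Is E[X] < 1? YES.
Since E[X] < 1, there exists a 3-coloring of K_{299} with no monochromatic K_9; hence R_3(9) > 299.

E[X] = 15536891480463353/16677181699666569 ≈ 0.9316257; E[X] < 1, so R_3(9) > 299.


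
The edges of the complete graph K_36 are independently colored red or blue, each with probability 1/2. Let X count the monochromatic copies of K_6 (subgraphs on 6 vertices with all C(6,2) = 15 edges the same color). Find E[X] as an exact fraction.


Let X = Σ_S X_S over the C(36, 6) = 1947792 subsets S of size 6, where X_S = 1 if the K_6 on S is monochromatic.
For a fixed S, the K_6 on S has C(6, 2) = 15 edges. P[all 15 edges red] = (1/2)^15, and likewise for blue, so P[monochromatic] = 2·(1/2)^15 = 2^{1 − 15} = 1/16384.
Summing: E[X] = C(36, 6) · 2^{1 − 15} = 1947792 · 1/16384 = 121737/1024.
Numerically: E[X] ≈ 118.8838.

E[X] = C(36,6)·2^(1−C(6,2)) = 121737/1024 ≈ 118.8838.


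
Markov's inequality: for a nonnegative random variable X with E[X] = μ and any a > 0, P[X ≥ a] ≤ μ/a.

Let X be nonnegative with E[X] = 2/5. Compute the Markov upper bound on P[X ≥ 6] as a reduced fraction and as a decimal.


μ = E[X] = 2/5, a = 6.
Markov: P[X ≥ 6] ≤ μ/a = (2/5)/6 = 1/15.
Numerically: ≈ 0.066667.
(Since a = 6 > μ = 0.400000, the bound 1/15 is < 1 and informative.)

P[X ≥ 6] ≤ 1/15 ≈ 0.066667.


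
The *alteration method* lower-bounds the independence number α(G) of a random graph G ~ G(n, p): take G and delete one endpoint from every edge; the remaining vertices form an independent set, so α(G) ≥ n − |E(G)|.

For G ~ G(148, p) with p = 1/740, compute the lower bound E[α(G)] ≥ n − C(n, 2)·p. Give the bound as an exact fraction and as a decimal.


E[|E(G)|] = C(148, 2)·p = 10878 · (1/740) = 147/10.
E[α(G)] ≥ n − E[|E(G)|] = 148 − 147/10 = 1333/10.
Numerically: ≈ 133.300.
(This is only a lower bound; the true E[α(G)] may be larger.)

E[α(G)] ≥ 1333/10 ≈ 133.300.


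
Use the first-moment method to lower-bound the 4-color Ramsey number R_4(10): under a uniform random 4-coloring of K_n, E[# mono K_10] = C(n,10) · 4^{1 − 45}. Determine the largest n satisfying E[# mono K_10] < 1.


We need C(n, 10) · 4^{1 − 45} < 1, i.e. C(n, 10) < 4^{45 − 1} = 309485009821345068724781056.
Check values of n near the boundary:
  n = 2019: C(2019, 10) = 303322949179835278009229628; 303322949179835278009229628 < 309485009821345068724781056? YES
  n = 2020: C(2020, 10) = 304832018578739931133653656; 304832018578739931133653656 < 309485009821345068724781056? YES
  n = 2021: C(2021, 10) = 306347841644770462864800616; 306347841644770462864800616 < 309485009821345068724781056? YES
  n = 2022: C(2022, 10) = 307870445231474093395937796; 307870445231474093395937796 < 309485009821345068724781056? YES
  n = 2023: C(2023, 10) = 309399856285778485315440716; 309399856285778485315440716 < 309485009821345068724781056? YES
  n = 2024: C(2024, 10) = 310936101848269937576192656; 310936101848269937576192656 < 309485009821345068724781056? NO
  n = 2025: C(2025, 10) = 312479209053472269772600560; 312479209053472269772600560 < 309485009821345068724781056? NO
  n = 2026: C(2026, 10) = 314029205130126398094885285; 314029205130126398094885285 < 309485009821345068724781056? NO
The largest n with C(n, 10) < 309485009821345068724781056 is n = 2023 (where E[X] = 77349964071444621328860179/77371252455336267181195264 ≈ 0.999725). Hence R_4(10) > 2023, i.e. R_4(10) ≥ 2024.

Largest n = 2023; hence R_4(10) > 2023.


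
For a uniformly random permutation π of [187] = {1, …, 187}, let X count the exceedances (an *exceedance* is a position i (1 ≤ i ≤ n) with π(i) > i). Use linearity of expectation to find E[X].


Write X = Σ_{i=1}^{187} X_i, where X_i = 1_{π(i) > i}.
For each fixed i, π(i) is uniform over {1, …, 187} (marginal of a uniform permutation), so P[π(i) > i] = (n − i)/n. Summing: Σ_{i=1}^{187} (n − i)/n = (0 + 1 + … + 186)/187 = 187(187 − 1)/(2·187) = (187 − 1)/2.
Hence E[X] = Σ_{i=1}^{187} (187 − i)/187 = 93 ≈ 93.000000.

E[X] = 93 = 93.000000.


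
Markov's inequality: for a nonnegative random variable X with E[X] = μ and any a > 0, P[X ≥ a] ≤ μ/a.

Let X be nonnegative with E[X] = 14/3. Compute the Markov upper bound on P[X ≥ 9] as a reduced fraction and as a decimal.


μ = E[X] = 14/3, a = 9.
Markov: P[X ≥ 9] ≤ μ/a = (14/3)/9 = 14/27.
Numerically: ≈ 0.5185.
(Since a = 9 > μ = 4.6667, the bound 14/27 is < 1 and informative.)

P[X ≥ 9] ≤ 14/27 ≈ 0.5185.


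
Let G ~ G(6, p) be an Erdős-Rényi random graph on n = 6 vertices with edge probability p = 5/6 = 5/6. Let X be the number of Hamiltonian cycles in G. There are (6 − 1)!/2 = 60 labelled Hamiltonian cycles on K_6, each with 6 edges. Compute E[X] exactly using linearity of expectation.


K_6 has (6 − 1)!/2 = 60 labelled Hamiltonian cycles.
For each such Hamiltonian cycle H, let X_H = 1 if all 6 edges of H are present in G. Then P[X_H = 1] = p^{6} = (5/6)^{6} = 15625/46656.
Summing the indicators: E[X] = Σ_H E[X_H] = 60 · p^{6} = 60 · 15625/46656 = 78125/3888.
Numerically: E[X] ≈ 20.0939.

E[X] = 60 · (5/6)^{6} = 78125/3888 ≈ 20.0939.


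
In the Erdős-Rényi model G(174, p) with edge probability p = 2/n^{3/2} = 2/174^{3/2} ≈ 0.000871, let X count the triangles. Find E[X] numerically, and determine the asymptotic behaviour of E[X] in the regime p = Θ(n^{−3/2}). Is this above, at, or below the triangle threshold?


Number of potential triangles: C(174, 3) = 862924.
Each occurs with probability p³ ≈ (0.000871)³ ≈ 6.61635e-10.
By linearity: E[X] = C(174, 3)·p³ ≈ 862924 · 6.61635e-10 ≈ 0.001.
Since α = 3/2 > 1, p = c/n^{3/2} = o(1/n) is below the triangle threshold p ~ 1/n. Asymptotically E[X] ~ (c³/6)·n^{3(1−α)} = (2³/6)·n^{-1.5} → 0, so by Markov's inequality G has no triangles w.h.p.

E[X] ≈ 0.001; in regime p = Θ(1/n^{3/2}) E[X] tends to 0 (below the triangle threshold p ~ 1/n).


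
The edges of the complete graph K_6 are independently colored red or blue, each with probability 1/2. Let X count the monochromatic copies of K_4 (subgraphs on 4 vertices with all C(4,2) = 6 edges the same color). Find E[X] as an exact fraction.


Let X = Σ_S X_S over the C(6, 4) = 15 subsets S of size 4, where X_S = 1 if the K_4 on S is monochromatic.
For a fixed S, the K_4 on S has C(4, 2) = 6 edges. P[all 6 edges red] = (1/2)^6, and likewise for blue, so P[monochromatic] = 2·(1/2)^6 = 2^{1 − 6} = 1/32.
By linearity of expectation: E[X] = C(6, 4) · 2^{1 − 6} = 15 · 1/32 = 15/32.
Numerically: E[X] ≈ 0.468750.

E[X] = C(6,4)·2^(1−C(4,2)) = 15/32 ≈ 0.468750.


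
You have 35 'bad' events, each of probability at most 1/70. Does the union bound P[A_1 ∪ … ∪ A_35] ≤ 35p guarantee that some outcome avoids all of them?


Union bound: P[∪_{i=1}^{35} A_i] ≤ Σ_i P[A_i] ≤ 35·p = 35·(1/70) = 1/2.
Numerically: 1/2 ≈ 0.500000.
Is 1/2 < 1? YES.
Since P[∪ A_i] ≤ 1/2 < 1, the complement has P[∩ A_i^c] ≥ 1 − 1/2 = 1/2 > 0, so some outcome avoids every A_i.

35·p = 1/2 ≈ 0.500000; existence CERTIFIED by the union bound.


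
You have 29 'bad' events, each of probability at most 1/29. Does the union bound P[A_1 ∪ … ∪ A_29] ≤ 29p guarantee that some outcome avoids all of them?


Union bound: P[∪_{i=1}^{29} A_i] ≤ Σ_i P[A_i] ≤ 29·p = 29·(1/29) = 1.
Numerically: 1 ≈ 1.000000.
Is 1 < 1? NO.
Since the bound 1 is ≥ 1, the union bound is uninformative here; it does NOT by itself certify existence.

29·p = 1 ≈ 1.000000; existence NOT certified by the union bound.


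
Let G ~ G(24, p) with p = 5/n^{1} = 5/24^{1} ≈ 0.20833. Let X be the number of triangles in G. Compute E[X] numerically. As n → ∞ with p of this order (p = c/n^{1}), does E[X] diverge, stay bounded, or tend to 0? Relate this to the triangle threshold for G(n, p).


Number of potential triangles: C(24, 3) = 2024.
Each occurs with probability p³ ≈ (0.20833)³ ≈ 9.0422454e-03.
By linearity: E[X] = C(24, 3)·p³ ≈ 2024 · 9.0422454e-03 ≈ 18.30150.
Here α = 1, so p = 5/n is exactly at the triangle threshold p ~ 1/n. Asymptotically E[X] → c³/6 = 5³/6 = 125/6 ≈ 20.83333, a bounded constant. In this regime the triangle count is asymptotically Poisson(c³/6).

E[X] ≈ 18.30150; in regime p = Θ(1/n^{1}) E[X] stays bounded (at the triangle threshold p ~ 1/n).


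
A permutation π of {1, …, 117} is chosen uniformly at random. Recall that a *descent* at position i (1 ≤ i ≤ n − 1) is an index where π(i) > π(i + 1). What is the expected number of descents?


Write X = Σ X_I over i = 1, …, 116, with X_I the indicator of one descent.
There are 116 indicators.
For each fixed i, the pair (π(i), π(i+1)) is a uniformly random ordered pair of distinct values from {1, …, 117}; by symmetry P[π(i) > π(i+1)] = 1/2.
By linearity: E[X] = 116 · (1/2) = (117 − 1) · (1/2) = 58 ≈ 58.0000.

E[X] = 58 = 58.0000.


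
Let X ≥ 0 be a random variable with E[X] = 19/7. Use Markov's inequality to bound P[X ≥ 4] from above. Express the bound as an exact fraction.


μ = E[X] = 19/7, a = 4.
Markov: P[X ≥ 4] ≤ μ/a = (19/7)/4 = 19/28.
Numerically: ≈ 0.678571.
(Since a = 4 > μ = 2.714286, the bound 19/28 is < 1 and informative.)

P[X ≥ 4] ≤ 19/28 ≈ 0.678571.


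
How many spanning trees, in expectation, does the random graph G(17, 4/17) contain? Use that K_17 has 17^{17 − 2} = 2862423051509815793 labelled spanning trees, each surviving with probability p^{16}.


K_17 has 17^{17 − 2} = 2862423051509815793 labelled spanning trees.
For each such spanning tree H, let X_H = 1 if all 16 edges of H are present in G. Then P[X_H = 1] = p^{16} = (4/17)^{16} = 4294967296/48661191875666868481.
Summing the indicators: E[X] = Σ_H E[X_H] = 2862423051509815793 · p^{16} = 2862423051509815793 · 4294967296/48661191875666868481 = 4294967296/17.
Numerically: E[X] ≈ 2.5265e+08.

E[X] = 2862423051509815793 · (4/17)^{16} = 4294967296/17 ≈ 2.5265e+08.


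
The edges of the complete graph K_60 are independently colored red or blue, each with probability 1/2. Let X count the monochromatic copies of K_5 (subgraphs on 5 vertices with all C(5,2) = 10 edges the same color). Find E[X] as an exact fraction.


Let X = Σ_S X_S over the C(60, 5) = 5461512 subsets S of size 5, where X_S = 1 if the K_5 on S is monochromatic.
For a fixed S, the K_5 on S has C(5, 2) = 10 edges. P[all 10 edges red] = (1/2)^10, and likewise for blue, so P[monochromatic] = 2·(1/2)^10 = 2^{1 − 10} = 1/512.
Summing: E[X] = C(60, 5) · 2^{1 − 10} = 5461512 · 1/512 = 682689/64.
Numerically: E[X] ≈ 10667.016.

E[X] = C(60,5)·2^(1−C(5,2)) = 682689/64 ≈ 10667.016.


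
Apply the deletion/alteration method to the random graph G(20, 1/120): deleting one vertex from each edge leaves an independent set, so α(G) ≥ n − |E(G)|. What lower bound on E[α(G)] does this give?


E[|E(G)|] = C(20, 2)·p = 190 · (1/120) = 19/12.
E[α(G)] ≥ n − E[|E(G)|] = 20 − 19/12 = 221/12.
Numerically: ≈ 18.417.
(This is only a lower bound; the true E[α(G)] may be larger.)

E[α(G)] ≥ 221/12 ≈ 18.417.


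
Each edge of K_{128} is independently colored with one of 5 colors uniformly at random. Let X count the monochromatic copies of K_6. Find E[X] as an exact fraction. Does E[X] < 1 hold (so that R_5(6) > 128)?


E[X] = C(128, 6) · 5^{1 − 15} = 5423611200 · 5^{−14} = 5423611200/6103515625.
As a reduced fraction: E[X] = 216944448/244140625 ≈ 0.8886045.
Is E[X] < 1? YES.
Since E[X] < 1, there exists a 5-coloring of K_{128} with no monochromatic K_6; hence R_5(6) > 128.

E[X] = 216944448/244140625 ≈ 0.8886045; E[X] < 1, so R_5(6) > 128.


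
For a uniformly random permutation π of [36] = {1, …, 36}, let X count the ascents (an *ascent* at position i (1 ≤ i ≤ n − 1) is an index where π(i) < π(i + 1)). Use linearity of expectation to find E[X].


Write X = Σ X_I over i = 1, …, 35, with X_I the indicator of one ascent.
There are 35 indicators.
For each fixed i, the pair (π(i), π(i+1)) is a uniformly random ordered pair of distinct values from {1, …, 36}; by symmetry P[π(i) < π(i+1)] = 1/2.
By linearity: E[X] = 35 · (1/2) = (36 − 1) · (1/2) = 35/2 ≈ 17.50000.

E[X] = 35/2 = 17.50000.


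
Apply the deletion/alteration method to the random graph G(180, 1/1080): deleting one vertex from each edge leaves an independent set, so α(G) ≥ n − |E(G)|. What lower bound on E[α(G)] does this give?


E[|E(G)|] = C(180, 2)·p = 16110 · (1/1080) = 179/12.
E[α(G)] ≥ n − E[|E(G)|] = 180 − 179/12 = 1981/12.
Numerically: ≈ 165.0833.
(This is only a lower bound; the true E[α(G)] may be larger.)

E[α(G)] ≥ 1981/12 ≈ 165.0833.


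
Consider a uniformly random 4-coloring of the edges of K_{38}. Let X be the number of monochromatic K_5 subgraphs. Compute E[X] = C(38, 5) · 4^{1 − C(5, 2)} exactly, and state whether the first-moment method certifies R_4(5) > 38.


E[X] = C(38, 5) · 4^{1 − 10} = 501942 · 4^{−9} = 501942/262144.
As a reduced fraction: E[X] = 250971/131072 ≈ 1.91476.
Is E[X] < 1? NO.
Since E[X] ≥ 1, the first-moment bound is inconclusive at n = 38; it does NOT by itself certify R_4(5) > 38.

E[X] = 250971/131072 ≈ 1.91476; E[X] ≥ 1; first-moment method inconclusive here.


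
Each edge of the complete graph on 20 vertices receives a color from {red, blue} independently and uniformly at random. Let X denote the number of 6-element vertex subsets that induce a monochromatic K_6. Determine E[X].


Let X = Σ_S X_S over the C(20, 6) = 38760 subsets S of size 6, where X_S = 1 if the K_6 on S is monochromatic.
For a fixed S, the K_6 on S has C(6, 2) = 15 edges. P[all 15 edges red] = (1/2)^15, and likewise for blue, so P[monochromatic] = 2·(1/2)^15 = 2^{1 − 15} = 1/16384.
By linearity of expectation: E[X] = C(20, 6) · 2^{1 − 15} = 38760 · 1/16384 = 4845/2048.
Numerically: E[X] ≈ 2.3657.

E[X] = C(20,6)·2^(1−C(6,2)) = 4845/2048 ≈ 2.3657.


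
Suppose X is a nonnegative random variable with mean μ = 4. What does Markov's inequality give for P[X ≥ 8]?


μ = E[X] = 4, a = 8.
Markov: P[X ≥ 8] ≤ μ/a = (4)/8 = 1/2.
Numerically: ≈ 0.50000.
(Since a = 8 > μ = 4.00000, the bound 1/2 is < 1 and informative.)

P[X ≥ 8] ≤ 1/2 ≈ 0.50000.


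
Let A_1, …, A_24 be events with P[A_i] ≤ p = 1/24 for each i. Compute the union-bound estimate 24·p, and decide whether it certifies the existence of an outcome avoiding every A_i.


Union bound: P[∪_{i=1}^{24} A_i] ≤ Σ_i P[A_i] ≤ 24·p = 24·(1/24) = 1.
Numerically: 1 ≈ 1.000000.
Is 1 < 1? NO.
Since the bound 1 is ≥ 1, the union bound is uninformative here; it does NOT by itself certify existence.

24·p = 1 ≈ 1.000000; existence NOT certified by the union bound.


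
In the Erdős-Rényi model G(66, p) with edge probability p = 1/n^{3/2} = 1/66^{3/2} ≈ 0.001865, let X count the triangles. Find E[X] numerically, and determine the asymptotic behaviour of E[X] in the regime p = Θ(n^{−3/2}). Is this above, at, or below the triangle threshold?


Number of potential triangles: C(66, 3) = 45760.
Each occurs with probability p³ ≈ (0.001865)³ ≈ 6.4871254e-09.
By linearity: E[X] = C(66, 3)·p³ ≈ 45760 · 6.4871254e-09 ≈ 0.00030.
Since α = 3/2 > 1, p = c/n^{3/2} = o(1/n) is below the triangle threshold p ~ 1/n. Asymptotically E[X] ~ (c³/6)·n^{3(1−α)} = (1³/6)·n^{-1.5} → 0, so by Markov's inequality G has no triangles w.h.p.

E[X] ≈ 0.00030; in regime p = Θ(1/n^{3/2}) E[X] tends to 0 (below the triangle threshold p ~ 1/n).


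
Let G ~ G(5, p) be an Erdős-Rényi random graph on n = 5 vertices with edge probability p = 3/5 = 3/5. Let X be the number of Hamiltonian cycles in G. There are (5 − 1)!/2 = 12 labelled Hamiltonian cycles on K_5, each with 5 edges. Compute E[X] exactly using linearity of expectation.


K_5 has (5 − 1)!/2 = 12 labelled Hamiltonian cycles.
For each such Hamiltonian cycle H, let X_H = 1 if all 5 edges of H are present in G. Then P[X_H = 1] = p^{5} = (3/5)^{5} = 243/3125.
Summing the indicators: E[X] = Σ_H E[X_H] = 12 · p^{5} = 12 · 243/3125 = 2916/3125.
Numerically: E[X] ≈ 0.93312.

E[X] = 12 · (3/5)^{5} = 2916/3125 ≈ 0.93312.


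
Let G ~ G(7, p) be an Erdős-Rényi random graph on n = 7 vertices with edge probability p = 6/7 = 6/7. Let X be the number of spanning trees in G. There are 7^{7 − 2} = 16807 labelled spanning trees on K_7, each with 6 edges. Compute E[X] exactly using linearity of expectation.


K_7 has 7^{7 − 2} = 16807 labelled spanning trees.
For each such spanning tree H, let X_H = 1 if all 6 edges of H are present in G. Then P[X_H = 1] = p^{6} = (6/7)^{6} = 46656/117649.
By linearity: E[X] = Σ_H E[X_H] = 16807 · p^{6} = 16807 · 46656/117649 = 46656/7.
Numerically: E[X] ≈ 6665.

E[X] = 16807 · (6/7)^{6} = 46656/7 ≈ 6665.


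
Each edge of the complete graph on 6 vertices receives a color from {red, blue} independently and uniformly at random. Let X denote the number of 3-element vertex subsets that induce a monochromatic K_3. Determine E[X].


Let X = Σ_S X_S over the C(6, 3) = 20 subsets S of size 3, where X_S = 1 if the K_3 on S is monochromatic.
For a fixed S, the K_3 on S has C(3, 2) = 3 edges. P[all 3 edges red] = (1/2)^3, and likewise for blue, so P[monochromatic] = 2·(1/2)^3 = 2^{1 − 3} = 1/4.
By linearity: E[X] = C(6, 3) · 2^{1 − 3} = 20 · 1/4 = 5.
Numerically: E[X] ≈ 5.0000.

E[X] = C(6,3)·2^(1−C(3,2)) = 5 ≈ 5.0000.


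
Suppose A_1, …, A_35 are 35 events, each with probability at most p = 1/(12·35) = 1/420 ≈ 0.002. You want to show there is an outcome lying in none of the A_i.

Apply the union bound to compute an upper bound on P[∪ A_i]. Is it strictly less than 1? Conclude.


Union bound: P[∪_{i=1}^{35} A_i] ≤ Σ_i P[A_i] ≤ 35·p = 35·(1/420) = 1/12.
Numerically: 1/12 ≈ 0.083.
Is 1/12 < 1? YES.
Since P[∪ A_i] ≤ 1/12 < 1, the complement has P[∩ A_i^c] ≥ 1 − 1/12 = 11/12 > 0, so some outcome avoids every A_i.

35·p = 1/12 ≈ 0.083; existence CERTIFIED by the union bound.


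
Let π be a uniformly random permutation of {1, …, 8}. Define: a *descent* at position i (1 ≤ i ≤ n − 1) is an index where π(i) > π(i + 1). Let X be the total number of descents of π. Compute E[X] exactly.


Write X = Σ X_I over i = 1, …, 7, with X_I the indicator of one descent.
There are 7 indicators.
For each fixed i, the pair (π(i), π(i+1)) is a uniformly random ordered pair of distinct values from {1, …, 8}; by symmetry P[π(i) > π(i+1)] = 1/2.
By linearity: E[X] = 7 · (1/2) = (8 − 1) · (1/2) = 7/2 ≈ 3.5000.

E[X] = 7/2 = 3.5000.


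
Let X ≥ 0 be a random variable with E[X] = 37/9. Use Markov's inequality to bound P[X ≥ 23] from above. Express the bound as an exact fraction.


μ = E[X] = 37/9, a = 23.
Markov: P[X ≥ 23] ≤ μ/a = (37/9)/23 = 37/207.
Numerically: ≈ 0.1787.
(Since a = 23 > μ = 4.1111, the bound 37/207 is < 1 and informative.)

P[X ≥ 23] ≤ 37/207 ≈ 0.1787.


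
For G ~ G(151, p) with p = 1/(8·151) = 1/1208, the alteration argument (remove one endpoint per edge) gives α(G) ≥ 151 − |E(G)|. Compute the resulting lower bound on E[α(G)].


E[|E(G)|] = C(151, 2)·p = 11325 · (1/1208) = 75/8.
E[α(G)] ≥ n − E[|E(G)|] = 151 − 75/8 = 1133/8.
Numerically: ≈ 141.62500.
(This is only a lower bound; the true E[α(G)] may be larger.)

E[α(G)] ≥ 1133/8 ≈ 141.62500.


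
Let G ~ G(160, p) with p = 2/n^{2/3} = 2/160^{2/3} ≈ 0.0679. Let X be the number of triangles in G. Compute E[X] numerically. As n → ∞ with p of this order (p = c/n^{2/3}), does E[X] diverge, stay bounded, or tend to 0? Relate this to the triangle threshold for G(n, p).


Number of potential triangles: C(160, 3) = 669920.
Each occurs with probability p³ ≈ (0.0679)³ ≈ 3.12500e-04.
By linearity: E[X] = C(160, 3)·p³ ≈ 669920 · 3.12500e-04 ≈ 209.350.
Since α = 2/3 < 1, p = c/n^{2/3} ≫ 1/n is above the triangle threshold p ~ 1/n. Asymptotically E[X] ~ (c³/6)·n^{3(1−α)} = (2³/6)·n^{1} → ∞; triangles are abundant w.h.p.

E[X] ≈ 209.350; in regime p = Θ(1/n^{2/3}) E[X] diverges (above the triangle threshold p ~ 1/n).


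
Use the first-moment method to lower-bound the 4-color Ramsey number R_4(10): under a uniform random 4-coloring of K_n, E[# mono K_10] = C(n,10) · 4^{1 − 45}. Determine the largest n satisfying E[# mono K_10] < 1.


We need C(n, 10) · 4^{1 − 45} < 1, i.e. C(n, 10) < 4^{45 − 1} = 309485009821345068724781056.
Check values of n near the boundary:
  n = 2022: C(2022, 10) = 307870445231474093395937796; 307870445231474093395937796 < 309485009821345068724781056? YES
  n = 2023: C(2023, 10) = 309399856285778485315440716; 309399856285778485315440716 < 309485009821345068724781056? YES
  n = 2024: C(2024, 10) = 310936101848269937576192656; 310936101848269937576192656 < 309485009821345068724781056? NO
  n = 2025: C(2025, 10) = 312479209053472269772600560; 312479209053472269772600560 < 309485009821345068724781056? NO
The largest n with C(n, 10) < 309485009821345068724781056 is n = 2023 (where E[X] = 77349964071444621328860179/77371252455336267181195264 ≈ 1.000). Hence R_4(10) > 2023, i.e. R_4(10) ≥ 2024.

Largest n = 2023; hence R_4(10) > 2023.


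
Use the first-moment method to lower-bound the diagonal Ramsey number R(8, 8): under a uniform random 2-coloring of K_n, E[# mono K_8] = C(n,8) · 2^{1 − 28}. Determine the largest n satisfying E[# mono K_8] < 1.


We need C(n, 8) · 2^{1 − 28} < 1, i.e. C(n, 8) < 2^{28 − 1} = 134217728.
Check values of n near the boundary:
  n = 39: C(39, 8) = 61523748; 61523748 < 134217728? YES
  n = 40: C(40, 8) = 76904685; 76904685 < 134217728? YES
  n = 41: C(41, 8) = 95548245; 95548245 < 134217728? YES
  n = 42: C(42, 8) = 118030185; 118030185 < 134217728? YES
  n = 43: C(43, 8) = 145008513; 145008513 < 134217728? NO
  n = 44: C(44, 8) = 177232627; 177232627 < 134217728? NO
  n = 45: C(45, 8) = 215553195; 215553195 < 134217728? NO
The largest n with C(n, 8) < 134217728 is n = 42 (where E[X] = 118030185/134217728 ≈ 0.879393). Hence R(8, 8) > 42, i.e. R(8, 8) ≥ 43.

Largest n = 42; hence R(8, 8) > 42.


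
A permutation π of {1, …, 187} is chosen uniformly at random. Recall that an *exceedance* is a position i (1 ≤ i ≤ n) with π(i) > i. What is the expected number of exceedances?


Write X = Σ_{i=1}^{187} X_i, where X_i = 1_{π(i) > i}.
For each fixed i, π(i) is uniform over {1, …, 187} (marginal of a uniform permutation), so P[π(i) > i] = (n − i)/n. Summing: Σ_{i=1}^{187} (n − i)/n = (0 + 1 + … + 186)/187 = 187(187 − 1)/(2·187) = (187 − 1)/2.
Hence E[X] = Σ_{i=1}^{187} (187 − i)/187 = 93 ≈ 93.000.

E[X] = 93 = 93.000.


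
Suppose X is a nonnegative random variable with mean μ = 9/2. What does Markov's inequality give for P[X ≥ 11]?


μ = E[X] = 9/2, a = 11.
Markov: P[X ≥ 11] ≤ μ/a = (9/2)/11 = 9/22.
Numerically: ≈ 0.409091.
(Since a = 11 > μ = 4.500000, the bound 9/22 is < 1 and informative.)

P[X ≥ 11] ≤ 9/22 ≈ 0.409091.


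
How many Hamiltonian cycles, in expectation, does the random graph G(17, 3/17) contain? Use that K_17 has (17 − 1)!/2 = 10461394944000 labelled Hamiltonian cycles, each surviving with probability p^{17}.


K_17 has (17 − 1)!/2 = 10461394944000 labelled Hamiltonian cycles.
For each such Hamiltonian cycle H, let X_H = 1 if all 17 edges of H are present in G. Then P[X_H = 1] = p^{17} = (3/17)^{17} = 129140163/827240261886336764177.
By linearity: E[X] = Σ_H E[X_H] = 10461394944000 · p^{17} = 10461394944000 · 129140163/827240261886336764177 = 1350986248275535872000/827240261886336764177.
Numerically: E[X] ≈ 1.633.

E[X] = 10461394944000 · (3/17)^{17} = 1350986248275535872000/827240261886336764177 ≈ 1.633.


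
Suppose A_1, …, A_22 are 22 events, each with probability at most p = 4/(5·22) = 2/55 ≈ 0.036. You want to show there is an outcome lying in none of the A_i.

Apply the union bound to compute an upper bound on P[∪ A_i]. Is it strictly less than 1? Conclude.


Union bound: P[∪_{i=1}^{22} A_i] ≤ Σ_i P[A_i] ≤ 22·p = 22·(2/55) = 4/5.
Numerically: 4/5 ≈ 0.800.
Is 4/5 < 1? YES.
Since P[∪ A_i] ≤ 4/5 < 1, the complement has P[∩ A_i^c] ≥ 1 − 4/5 = 1/5 > 0, so some outcome avoids every A_i.

22·p = 4/5 ≈ 0.800; existence CERTIFIED by the union bound.


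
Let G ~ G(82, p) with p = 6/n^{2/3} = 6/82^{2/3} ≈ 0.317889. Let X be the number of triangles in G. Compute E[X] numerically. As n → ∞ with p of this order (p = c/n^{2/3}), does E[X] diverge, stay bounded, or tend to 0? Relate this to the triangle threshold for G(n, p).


Number of potential triangles: C(82, 3) = 88560.
Each occurs with probability p³ ≈ (0.317889)³ ≈ 3.21237359e-02.
By linearity: E[X] = C(82, 3)·p³ ≈ 88560 · 3.21237359e-02 ≈ 2844.878049.
Since α = 2/3 < 1, p = c/n^{2/3} ≫ 1/n is above the triangle threshold p ~ 1/n. Asymptotically E[X] ~ (c³/6)·n^{3(1−α)} = (6³/6)·n^{1} → ∞; triangles are abundant w.h.p.

E[X] ≈ 2844.878049; in regime p = Θ(1/n^{2/3}) E[X] diverges (above the triangle threshold p ~ 1/n).


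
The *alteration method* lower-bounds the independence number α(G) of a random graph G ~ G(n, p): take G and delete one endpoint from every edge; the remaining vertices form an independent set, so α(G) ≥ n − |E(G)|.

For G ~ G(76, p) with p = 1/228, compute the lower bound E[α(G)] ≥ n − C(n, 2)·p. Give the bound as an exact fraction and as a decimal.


E[|E(G)|] = C(76, 2)·p = 2850 · (1/228) = 25/2.
E[α(G)] ≥ n − E[|E(G)|] = 76 − 25/2 = 127/2.
Numerically: ≈ 63.500.
(This is only a lower bound; the true E[α(G)] may be larger.)

E[α(G)] ≥ 127/2 ≈ 63.500.


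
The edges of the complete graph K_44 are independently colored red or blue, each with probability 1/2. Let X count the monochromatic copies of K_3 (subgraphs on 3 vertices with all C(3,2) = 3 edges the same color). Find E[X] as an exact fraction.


Let X = Σ_S X_S over the C(44, 3) = 13244 subsets S of size 3, where X_S = 1 if the K_3 on S is monochromatic.
For a fixed S, the K_3 on S has C(3, 2) = 3 edges. P[all 3 edges red] = (1/2)^3, and likewise for blue, so P[monochromatic] = 2·(1/2)^3 = 2^{1 − 3} = 1/4.
By linearity of expectation: E[X] = C(44, 3) · 2^{1 − 3} = 13244 · 1/4 = 3311.
Numerically: E[X] ≈ 3311.000000.

E[X] = C(44,3)·2^(1−C(3,2)) = 3311 ≈ 3311.000000.


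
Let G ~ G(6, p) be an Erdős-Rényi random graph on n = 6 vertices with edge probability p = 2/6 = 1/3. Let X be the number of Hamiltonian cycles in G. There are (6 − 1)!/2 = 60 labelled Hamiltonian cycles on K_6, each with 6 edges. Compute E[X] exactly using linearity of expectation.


K_6 has (6 − 1)!/2 = 60 labelled Hamiltonian cycles.
For each such Hamiltonian cycle H, let X_H = 1 if all 6 edges of H are present in G. Then P[X_H = 1] = p^{6} = (1/3)^{6} = 1/729.
By linearity of expectation: E[X] = Σ_H E[X_H] = 60 · p^{6} = 60 · 1/729 = 20/243.
Numerically: E[X] ≈ 0.0823.

E[X] = 60 · (1/3)^{6} = 20/243 ≈ 0.0823.


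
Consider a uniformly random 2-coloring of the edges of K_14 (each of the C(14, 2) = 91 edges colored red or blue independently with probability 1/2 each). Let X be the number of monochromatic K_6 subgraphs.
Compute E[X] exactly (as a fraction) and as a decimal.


Let X = Σ_S X_S over the C(14, 6) = 3003 subsets S of size 6, where X_S = 1 if the K_6 on S is monochromatic.
For a fixed S, the K_6 on S has C(6, 2) = 15 edges. P[all 15 edges red] = (1/2)^15, and likewise for blue, so P[monochromatic] = 2·(1/2)^15 = 2^{1 − 15} = 1/16384.
By linearity of expectation: E[X] = C(14, 6) · 2^{1 − 15} = 3003 · 1/16384 = 3003/16384.
Numerically: E[X] ≈ 0.183289.

E[X] = C(14,6)·2^(1−C(6,2)) = 3003/16384 ≈ 0.183289.


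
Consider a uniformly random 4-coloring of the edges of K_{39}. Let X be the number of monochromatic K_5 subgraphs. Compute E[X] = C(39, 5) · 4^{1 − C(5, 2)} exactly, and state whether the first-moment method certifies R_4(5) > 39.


E[X] = C(39, 5) · 4^{1 − 10} = 575757 · 4^{−9} = 575757/262144.
As a reduced fraction: E[X] = 575757/262144 ≈ 2.196339.
Is E[X] < 1? NO.
Since E[X] ≥ 1, the first-moment bound is inconclusive at n = 39; it does NOT by itself certify R_4(5) > 39.

E[X] = 575757/262144 ≈ 2.196339; E[X] ≥ 1; first-moment method inconclusive here.


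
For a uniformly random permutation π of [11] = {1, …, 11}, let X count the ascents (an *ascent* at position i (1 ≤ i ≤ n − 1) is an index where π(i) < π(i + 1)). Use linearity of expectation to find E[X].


Write X = Σ X_I over i = 1, …, 10, with X_I the indicator of one ascent.
There are 10 indicators.
For each fixed i, the pair (π(i), π(i+1)) is a uniformly random ordered pair of distinct values from {1, …, 11}; by symmetry P[π(i) < π(i+1)] = 1/2.
By linearity: E[X] = 10 · (1/2) = (11 − 1) · (1/2) = 5 ≈ 5.0000.

E[X] = 5 = 5.0000.


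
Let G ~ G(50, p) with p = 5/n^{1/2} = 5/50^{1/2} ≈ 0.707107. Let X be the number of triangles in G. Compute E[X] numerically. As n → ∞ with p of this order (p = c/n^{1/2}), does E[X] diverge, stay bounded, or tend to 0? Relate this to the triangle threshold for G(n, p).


Number of potential triangles: C(50, 3) = 19600.
Each occurs with probability p³ ≈ (0.707107)³ ≈ 3.53553391e-01.
By linearity: E[X] = C(50, 3)·p³ ≈ 19600 · 3.53553391e-01 ≈ 6929.646456.
Since α = 1/2 < 1, p = c/n^{1/2} ≫ 1/n is above the triangle threshold p ~ 1/n. Asymptotically E[X] ~ (c³/6)·n^{3(1−α)} = (5³/6)·n^{1.5} → ∞; triangles are abundant w.h.p.

E[X] ≈ 6929.646456; in regime p = Θ(1/n^{1/2}) E[X] diverges (above the triangle threshold p ~ 1/n).


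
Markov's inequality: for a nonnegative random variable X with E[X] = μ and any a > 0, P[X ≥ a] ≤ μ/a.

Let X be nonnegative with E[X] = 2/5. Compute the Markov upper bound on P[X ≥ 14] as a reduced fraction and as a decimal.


μ = E[X] = 2/5, a = 14.
Markov: P[X ≥ 14] ≤ μ/a = (2/5)/14 = 1/35.
Numerically: ≈ 0.0286.
(Since a = 14 > μ = 0.4000, the bound 1/35 is < 1 and informative.)

P[X ≥ 14] ≤ 1/35 ≈ 0.0286.


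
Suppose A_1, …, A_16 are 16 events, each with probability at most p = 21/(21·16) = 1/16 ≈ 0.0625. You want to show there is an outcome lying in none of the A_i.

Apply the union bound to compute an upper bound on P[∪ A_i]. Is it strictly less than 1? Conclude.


Union bound: P[∪_{i=1}^{16} A_i] ≤ Σ_i P[A_i] ≤ 16·p = 16·(1/16) = 1.
Numerically: 1 ≈ 1.0000.
Is 1 < 1? NO.
Since the bound 1 is ≥ 1, the union bound is uninformative here; it does NOT by itself certify existence.

16·p = 1 ≈ 1.0000; existence NOT certified by the union bound.


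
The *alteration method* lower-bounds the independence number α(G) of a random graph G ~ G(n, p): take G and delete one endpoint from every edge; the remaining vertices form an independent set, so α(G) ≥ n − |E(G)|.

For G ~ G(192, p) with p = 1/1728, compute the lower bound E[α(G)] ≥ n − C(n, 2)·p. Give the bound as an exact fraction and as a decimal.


E[|E(G)|] = C(192, 2)·p = 18336 · (1/1728) = 191/18.
E[α(G)] ≥ n − E[|E(G)|] = 192 − 191/18 = 3265/18.
Numerically: ≈ 181.3889.
(This is only a lower bound; the true E[α(G)] may be larger.)

E[α(G)] ≥ 3265/18 ≈ 181.3889.


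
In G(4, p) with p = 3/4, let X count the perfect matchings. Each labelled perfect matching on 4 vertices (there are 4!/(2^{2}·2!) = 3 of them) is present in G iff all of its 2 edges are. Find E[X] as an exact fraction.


K_4 has 4!/(2^{2}·2!) = 3 labelled perfect matchings.
For each such perfect matching H, let X_H = 1 if all 2 edges of H are present in G. Then P[X_H = 1] = p^{2} = (3/4)^{2} = 9/16.
By linearity of expectation: E[X] = Σ_H E[X_H] = 3 · p^{2} = 3 · 9/16 = 27/16.
Numerically: E[X] ≈ 1.6875.

E[X] = 3 · (3/4)^{2} = 27/16 ≈ 1.6875.


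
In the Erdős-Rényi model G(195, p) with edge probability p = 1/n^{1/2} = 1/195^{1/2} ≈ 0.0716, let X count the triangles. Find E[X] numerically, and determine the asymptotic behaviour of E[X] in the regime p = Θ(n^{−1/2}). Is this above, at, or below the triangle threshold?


Number of potential triangles: C(195, 3) = 1216865.
Each occurs with probability p³ ≈ (0.0716)³ ≈ 3.67238e-04.
By linearity: E[X] = C(195, 3)·p³ ≈ 1216865 · 3.67238e-04 ≈ 446.880.
Since α = 1/2 < 1, p = c/n^{1/2} ≫ 1/n is above the triangle threshold p ~ 1/n. Asymptotically E[X] ~ (c³/6)·n^{3(1−α)} = (1³/6)·n^{1.5} → ∞; triangles are abundant w.h.p.

E[X] ≈ 446.880; in regime p = Θ(1/n^{1/2}) E[X] diverges (above the triangle threshold p ~ 1/n).


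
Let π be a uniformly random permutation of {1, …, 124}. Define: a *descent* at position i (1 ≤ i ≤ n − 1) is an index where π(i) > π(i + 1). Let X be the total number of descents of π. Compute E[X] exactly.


Write X = Σ X_I over i = 1, …, 123, with X_I the indicator of one descent.
There are 123 indicators.
For each fixed i, the pair (π(i), π(i+1)) is a uniformly random ordered pair of distinct values from {1, …, 124}; by symmetry P[π(i) > π(i+1)] = 1/2.
By linearity: E[X] = 123 · (1/2) = (124 − 1) · (1/2) = 123/2 ≈ 61.500000.

E[X] = 123/2 = 61.500000.


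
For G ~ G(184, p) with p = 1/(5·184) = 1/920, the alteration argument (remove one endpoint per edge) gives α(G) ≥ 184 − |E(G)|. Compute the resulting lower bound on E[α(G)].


E[|E(G)|] = C(184, 2)·p = 16836 · (1/920) = 183/10.
E[α(G)] ≥ n − E[|E(G)|] = 184 − 183/10 = 1657/10.
Numerically: ≈ 165.700.
(This is only a lower bound; the true E[α(G)] may be larger.)

E[α(G)] ≥ 1657/10 ≈ 165.700.


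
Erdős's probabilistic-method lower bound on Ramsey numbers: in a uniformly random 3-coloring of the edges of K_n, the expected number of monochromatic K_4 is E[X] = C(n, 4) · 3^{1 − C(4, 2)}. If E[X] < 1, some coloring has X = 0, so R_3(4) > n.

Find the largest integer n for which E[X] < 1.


We need C(n, 4) · 3^{1 − 6} < 1, i.e. C(n, 4) < 3^{6 − 1} = 243.
Check values of n near the boundary:
  n = 6: C(6, 4) = 15; 15 < 243? YES
  n = 7: C(7, 4) = 35; 35 < 243? YES
  n = 8: C(8, 4) = 70; 70 < 243? YES
  n = 9: C(9, 4) = 126; 126 < 243? YES
  n = 10: C(10, 4) = 210; 210 < 243? YES
  n = 11: C(11, 4) = 330; 330 < 243? NO
The largest n with C(n, 4) < 243 is n = 10 (where E[X] = 70/81 ≈ 0.8642). Hence R_3(4) > 10, i.e. R_3(4) ≥ 11.

Largest n = 10; hence R_3(4) > 10.


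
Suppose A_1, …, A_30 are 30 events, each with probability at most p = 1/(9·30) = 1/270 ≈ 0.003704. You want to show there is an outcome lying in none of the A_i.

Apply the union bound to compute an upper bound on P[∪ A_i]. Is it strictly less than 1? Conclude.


Union bound: P[∪_{i=1}^{30} A_i] ≤ Σ_i P[A_i] ≤ 30·p = 30·(1/270) = 1/9.
Numerically: 1/9 ≈ 0.111111.
Is 1/9 < 1? YES.
Since P[∪ A_i] ≤ 1/9 < 1, the complement has P[∩ A_i^c] ≥ 1 − 1/9 = 8/9 > 0, so some outcome avoids every A_i.

30·p = 1/9 ≈ 0.111111; existence CERTIFIED by the union bound.


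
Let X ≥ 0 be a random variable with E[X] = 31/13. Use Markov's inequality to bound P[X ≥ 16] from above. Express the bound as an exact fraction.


μ = E[X] = 31/13, a = 16.
Markov: P[X ≥ 16] ≤ μ/a = (31/13)/16 = 31/208.
Numerically: ≈ 0.14904.
(Since a = 16 > μ = 2.38462, the bound 31/208 is < 1 and informative.)

P[X ≥ 16] ≤ 31/208 ≈ 0.14904.


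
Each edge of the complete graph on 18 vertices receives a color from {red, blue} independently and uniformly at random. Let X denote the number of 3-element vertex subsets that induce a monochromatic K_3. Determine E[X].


Let X = Σ_S X_S over the C(18, 3) = 816 subsets S of size 3, where X_S = 1 if the K_3 on S is monochromatic.
For a fixed S, the K_3 on S has C(3, 2) = 3 edges. P[all 3 edges red] = (1/2)^3, and likewise for blue, so P[monochromatic] = 2·(1/2)^3 = 2^{1 − 3} = 1/4.
By linearity: E[X] = C(18, 3) · 2^{1 − 3} = 816 · 1/4 = 204.
Numerically: E[X] ≈ 204.0000.

E[X] = C(18,3)·2^(1−C(3,2)) = 204 ≈ 204.0000.


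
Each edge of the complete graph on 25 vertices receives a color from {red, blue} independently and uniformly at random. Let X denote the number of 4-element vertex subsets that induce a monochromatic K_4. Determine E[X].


Let X = Σ_S X_S over the C(25, 4) = 12650 subsets S of size 4, where X_S = 1 if the K_4 on S is monochromatic.
For a fixed S, the K_4 on S has C(4, 2) = 6 edges. P[all 6 edges red] = (1/2)^6, and likewise for blue, so P[monochromatic] = 2·(1/2)^6 = 2^{1 − 6} = 1/32.
By linearity: E[X] = C(25, 4) · 2^{1 − 6} = 12650 · 1/32 = 6325/16.
Numerically: E[X] ≈ 395.312500.

E[X] = C(25,4)·2^(1−C(4,2)) = 6325/16 ≈ 395.312500.


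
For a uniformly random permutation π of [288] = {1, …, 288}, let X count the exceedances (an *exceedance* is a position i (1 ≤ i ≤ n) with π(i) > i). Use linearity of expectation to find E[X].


Write X = Σ_{i=1}^{288} X_i, where X_i = 1_{π(i) > i}.
For each fixed i, π(i) is uniform over {1, …, 288} (marginal of a uniform permutation), so P[π(i) > i] = (n − i)/n. Summing: Σ_{i=1}^{288} (n − i)/n = (0 + 1 + … + 287)/288 = 288(288 − 1)/(2·288) = (288 − 1)/2.
Hence E[X] = Σ_{i=1}^{288} (288 − i)/288 = 287/2 ≈ 143.500.

E[X] = 287/2 = 143.500.


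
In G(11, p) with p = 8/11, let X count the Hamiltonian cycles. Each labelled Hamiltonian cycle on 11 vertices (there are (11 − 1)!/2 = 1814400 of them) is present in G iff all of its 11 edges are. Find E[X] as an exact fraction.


K_11 has (11 − 1)!/2 = 1814400 labelled Hamiltonian cycles.
For each such Hamiltonian cycle H, let X_H = 1 if all 11 edges of H are present in G. Then P[X_H = 1] = p^{11} = (8/11)^{11} = 8589934592/285311670611.
By linearity: E[X] = Σ_H E[X_H] = 1814400 · p^{11} = 1814400 · 8589934592/285311670611 = 15585577323724800/285311670611.
Numerically: E[X] ≈ 5.46e+04.

E[X] = 1814400 · (8/11)^{11} = 15585577323724800/285311670611 ≈ 5.46e+04.


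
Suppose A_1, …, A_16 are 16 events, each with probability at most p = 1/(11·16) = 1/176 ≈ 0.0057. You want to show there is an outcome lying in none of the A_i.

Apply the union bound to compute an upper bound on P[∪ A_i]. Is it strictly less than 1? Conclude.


Union bound: P[∪_{i=1}^{16} A_i] ≤ Σ_i P[A_i] ≤ 16·p = 16·(1/176) = 1/11.
Numerically: 1/11 ≈ 0.0909.
Is 1/11 < 1? YES.
Since P[∪ A_i] ≤ 1/11 < 1, the complement has P[∩ A_i^c] ≥ 1 − 1/11 = 10/11 > 0, so some outcome avoids every A_i.

16·p = 1/11 ≈ 0.0909; existence CERTIFIED by the union bound.


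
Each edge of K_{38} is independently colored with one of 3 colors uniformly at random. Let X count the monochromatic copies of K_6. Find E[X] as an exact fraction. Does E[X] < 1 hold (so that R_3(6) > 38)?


E[X] = C(38, 6) · 3^{1 − 15} = 2760681 · 3^{−14} = 2760681/4782969.
As a reduced fraction: E[X] = 920227/1594323 ≈ 0.5772.
Is E[X] < 1? YES.
Since E[X] < 1, there exists a 3-coloring of K_{38} with no monochromatic K_6; hence R_3(6) > 38.

E[X] = 920227/1594323 ≈ 0.5772; E[X] < 1, so R_3(6) > 38.
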